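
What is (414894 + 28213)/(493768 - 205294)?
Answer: 443107/288474 ≈ 1.5360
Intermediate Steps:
(414894 + 28213)/(493768 - 205294) = 443107/288474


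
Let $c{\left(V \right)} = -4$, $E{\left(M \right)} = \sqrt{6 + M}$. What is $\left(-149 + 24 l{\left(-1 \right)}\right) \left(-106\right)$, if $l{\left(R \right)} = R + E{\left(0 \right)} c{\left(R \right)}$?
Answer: $18338 + 10176 \sqrt{6} \approx 43264.0$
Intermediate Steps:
$l{\left(R \right)} = R - 4 \sqrt{6}$ ($l{\left(R \right)} = R + \sqrt{6 + 0} \left(-4\right) = R + \sqrt{6} \left(-4\right) = R - 4 \sqrt{6}$)
$\left(-149 + 24 l{\left(-1 \right)}\right) \left(-106\right) = \left(-149 + 24 \left(-1 - 4 \sqrt{6}\right)\right) \left(-106\right) = \left(-149 - \left(24 + 96 \sqrt{6}\right)\right) \left(-106\right) = \left(-173 - 96 \sqrt{6}\right) \left(-106\right) = 18338 + 10176 \sqrt{6}$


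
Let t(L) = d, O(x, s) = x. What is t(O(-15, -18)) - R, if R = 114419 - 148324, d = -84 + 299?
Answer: 34120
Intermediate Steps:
d = 215
R = -33905
t(L) = 215
t(O(-15, -18)) - R = 215 - 1*(-33905) = 215 + 33905 = 34120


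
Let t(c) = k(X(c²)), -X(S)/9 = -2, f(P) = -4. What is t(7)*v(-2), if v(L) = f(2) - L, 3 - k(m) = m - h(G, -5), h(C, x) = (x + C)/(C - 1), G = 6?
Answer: 148/5 ≈ 29.600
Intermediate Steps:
X(S) = 18 (X(S) = -9*(-2) = 18)
h(C, x) = (C + x)/(-1 + C)
k(m) = 16/5 - m (k(m) = 3 - (m - (6 - 5)/(-1 + 6)) = 3 - (m - 1/5) = 3 - (m - 1*⅕) = 3 - (m - ⅕) = 3 - (-⅕ + m) = 3 + (⅕ - m) = 16/5 - m)
v(L) = -4 - L
t(c) = -74/5 (t(c) = 16/5 - 1*18 = 16/5 - 18 = -74/5)
t(7)*v(-2) = -74*(-4 - 1*(-2))/5 = -74*(-4 + 2)/5 = -74/5*(-2) = 148/5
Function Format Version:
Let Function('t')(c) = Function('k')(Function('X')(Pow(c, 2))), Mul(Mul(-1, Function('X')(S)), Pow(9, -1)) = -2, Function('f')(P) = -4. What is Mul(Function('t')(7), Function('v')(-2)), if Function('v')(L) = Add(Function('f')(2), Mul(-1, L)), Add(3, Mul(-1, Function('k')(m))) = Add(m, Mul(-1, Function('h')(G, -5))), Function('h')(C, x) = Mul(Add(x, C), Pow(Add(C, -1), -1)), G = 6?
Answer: Rational(148, 5) ≈ 29.600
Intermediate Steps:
Function('X')(S) = 18 (Function('X')(S) = Mul(-9, -2) = 18)
Function('h')(C, x) = Mul(Pow(Add(-1, C), -1), Add(C, x)) (Function('h')(C, x) = Mul(Add(C, x), Pow(Add(-1, C), -1)) = Mul(Pow(Add(-1, C), -1), Add(C, x)))
Function('k')(m) = Add(Rational(16, 5), Mul(-1, m)) (Function('k')(m) = Add(3, Mul(-1, Add(m, Mul(-1, Mul(Pow(Add(-1, 6), -1), Add(6, -5)))))) = Add(3, Mul(-1, Add(m, Mul(-1, Mul(Pow(5, -1), 1))))) = Add(3, Mul(-1, Add(m, Mul(-1, Mul(Rational(1, 5), 1))))) = Add(3, Mul(-1, Add(m, Mul(-1, Rational(1, 5))))) = Add(3, Mul(-1, Add(m, Rational(-1, 5)))) = Add(3, Mul(-1, Add(Rational(-1, 5), m))) = Add(3, Add(Rational(1, 5), Mul(-1, m))) = Add(Rational(16, 5), Mul(-1, m)))
Function('v')(L) = Add(-4, Mul(-1, L))
Function('t')(c) = Rational(-74, 5) (Function('t')(c) = Add(Rational(16, 5), Mul(-1, 18)) = Add(Rational(16, 5), -18) = Rational(-74, 5))
Mul(Function('t')(7), Function('v')(-2)) = Mul(Rational(-74, 5), Add(-4, Mul(-1, -2))) = Mul(Rational(-74, 5), Add(-4, 2)) = Mul(Rational(-74, 5), -2) = Rational(148, 5)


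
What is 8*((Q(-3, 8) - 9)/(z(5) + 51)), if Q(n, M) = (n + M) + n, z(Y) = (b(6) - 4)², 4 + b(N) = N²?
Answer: -56/835 ≈ -0.067066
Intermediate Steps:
b(N) = -4 + N²
z(Y) = 784 (z(Y) = ((-4 + 6²) - 4)² = ((-4 + 36) - 4)² = (32 - 4)² = 28² = 784)
Q(n, M) = M + 2*n (Q(n, M) = (M + n) + n = M + 2*n)
8*((Q(-3, 8) - 9)/(z(5) + 51)) = 8*(((8 + 2*(-3)) - 9)/(784 + 51)) = 8*(((8 - 6) - 9)/835) = 8*((2 - 9)*(1/835)) = 8*(-7*1/835) = 8*(-7/835) = -56/835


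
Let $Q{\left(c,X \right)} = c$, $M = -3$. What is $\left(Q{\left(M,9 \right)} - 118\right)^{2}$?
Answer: $14641$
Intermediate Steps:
$\left(Q{\left(M,9 \right)} - 118\right)^{2} = \left(-3 - 118\right)^{2} = \left(-121\right)^{2} = 14641$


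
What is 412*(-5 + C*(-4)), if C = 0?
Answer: -2060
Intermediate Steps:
412*(-5 + C*(-4)) = 412*(-5 + 0*(-4)) = 412*(-5 + 0) = 412*(-5) = -2060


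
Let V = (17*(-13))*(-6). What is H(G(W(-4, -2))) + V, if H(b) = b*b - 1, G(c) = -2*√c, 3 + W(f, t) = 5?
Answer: 1333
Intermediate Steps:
W(f, t) = 2 (W(f, t) = -3 + 5 = 2)
H(b) = -1 + b² (H(b) = b² - 1 = -1 + b²)
V = 1326 (V = -221*(-6) = 1326)
H(G(W(-4, -2))) + V = (-1 + (-2*√2)²) + 1326 = (-1 + 8) + 1326 = 7 + 1326 = 1333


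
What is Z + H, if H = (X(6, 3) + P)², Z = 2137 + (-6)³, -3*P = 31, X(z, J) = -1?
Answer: 18445/9 ≈ 2049.4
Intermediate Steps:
P = -31/3 (P = -⅓*31 = -31/3 ≈ -10.333)
Z = 1921 (Z = 2137 - 216 = 1921)
H = 1156/9 (H = (-1 - 31/3)² = (-34/3)² = 1156/9 ≈ 128.44)
Z + H = 1921 + 1156/9 = 18445/9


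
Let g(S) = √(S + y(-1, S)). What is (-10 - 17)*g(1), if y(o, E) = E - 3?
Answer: -27*I ≈ -27.0*I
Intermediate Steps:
y(o, E) = -3 + E
g(S) = √(-3 + 2*S) (g(S) = √(S + (-3 + S)) = √(-3 + 2*S))
(-10 - 17)*g(1) = (-10 - 17)*√(-3 + 2*1) = -27*√(-3 + 2) = -27*I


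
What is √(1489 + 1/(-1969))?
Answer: 24*√10022210/1969 ≈ 38.588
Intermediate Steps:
√(1489 + 1/(-1969)) = √(1489 - 1/1969) = √(2931840/1969) = 24*√10022210/1969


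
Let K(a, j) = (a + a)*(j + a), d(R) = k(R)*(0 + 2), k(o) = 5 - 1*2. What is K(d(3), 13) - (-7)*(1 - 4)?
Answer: 207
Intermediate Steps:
k(o) = 3 (k(o) = 5 - 2 = 3)
d(R) = 6 (d(R) = 3*(0 + 2) = 3*2 = 6)
K(a, j) = 2*a*(a + j) (K(a, j) = (2*a)*(a + j) = 2*a*(a + j))
K(d(3), 13) - (-7)*(1 - 4) = 2*6*(6 + 13) - (-7)*(1 - 4) = 2*6*19 - (-7)*(-3) = 228 - 1*21 = 228 - 21 = 207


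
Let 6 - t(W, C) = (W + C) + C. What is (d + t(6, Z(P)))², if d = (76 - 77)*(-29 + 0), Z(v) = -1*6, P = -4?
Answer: 1681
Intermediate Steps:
Z(v) = -6
t(W, C) = 6 - W - 2*C (t(W, C) = 6 - ((W + C) + C) = 6 - ((C + W) + C) = 6 - (W + 2*C) = 6 + (-W - 2*C) = 6 - W - 2*C)
d = 29 (d = -1*(-29) = 29)
(d + t(6, Z(P)))² = (29 + (6 - 1*6 - 2*(-6)))² = (29 + (6 - 6 + 12))² = (29 + 12)² = 41² = 1681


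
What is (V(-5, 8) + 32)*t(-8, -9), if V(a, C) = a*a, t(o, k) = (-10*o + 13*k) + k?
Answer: -2622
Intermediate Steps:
t(o, k) = -10*o + 14*k
V(a, C) = a**2
(V(-5, 8) + 32)*t(-8, -9) = ((-5)**2 + 32)*(-10*(-8) + 14*(-9)) = (25 + 32)*(80 - 126) = 57*(-46) = -2622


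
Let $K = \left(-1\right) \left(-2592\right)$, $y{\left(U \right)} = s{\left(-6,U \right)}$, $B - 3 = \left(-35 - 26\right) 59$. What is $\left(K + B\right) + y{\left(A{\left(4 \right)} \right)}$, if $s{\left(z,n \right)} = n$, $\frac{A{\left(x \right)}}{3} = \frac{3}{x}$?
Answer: $- \frac{4007}{4} \approx -1001.8$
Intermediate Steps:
$A{\left(x \right)} = \frac{9}{x}$ ($A{\left(x \right)} = 3 \frac{3}{x} = \frac{9}{x}$)
$B = -3596$ ($B = 3 + \left(-35 - 26\right) 59 = 3 - 3599 = -3596$)
$y{\left(U \right)} = U$
$K = 2592$
$\left(K + B\right) + y{\left(A{\left(4 \right)} \right)} = \left(2592 - 3596\right) + \frac{9}{4} = -1004 + 9 \cdot \frac{1}{4} = -1004 + \frac{9}{4} = - \frac{4007}{4}$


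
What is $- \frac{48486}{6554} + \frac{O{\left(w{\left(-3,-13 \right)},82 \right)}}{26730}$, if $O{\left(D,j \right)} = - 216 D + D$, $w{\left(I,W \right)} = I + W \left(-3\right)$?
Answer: $- \frac{7481993}{973269} \approx -7.6875$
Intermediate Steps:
$w{\left(I,W \right)} = I - 3 W$
$O{\left(D,j \right)} = - 215 D$
$- \frac{48486}{6554} + \frac{O{\left(w{\left(-3,-13 \right)},82 \right)}}{26730} = - \frac{48486}{6554} + \frac{\left(-215\right) \left(-3 - -39\right)}{26730} = \left(-48486\right) \frac{1}{6554} + - 215 \left(-3 + 39\right) \frac{1}{26730} = - \frac{24243}{3277} + \left(-215\right) 36 \cdot \frac{1}{26730} = - \frac{24243}{3277} - \frac{86}{297} = - \frac{7481993}{973269}$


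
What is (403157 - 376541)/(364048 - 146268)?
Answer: 6654/54445 ≈ 0.12222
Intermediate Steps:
(403157 - 376541)/(364048 - 146268) = 26616/217780 = 26616*(1/217780) = 6654/54445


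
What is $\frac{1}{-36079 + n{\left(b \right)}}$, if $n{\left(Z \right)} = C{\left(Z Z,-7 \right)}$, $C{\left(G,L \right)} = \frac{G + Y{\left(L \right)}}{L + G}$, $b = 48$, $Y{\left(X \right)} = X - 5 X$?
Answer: $- \frac{2297}{82871131} \approx -2.7718 \cdot 10^{-5}$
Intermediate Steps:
$Y{\left(X \right)} = - 4 X$
$C{\left(G,L \right)} = \frac{G - 4 L}{G + L}$ ($C{\left(G,L \right)} = \frac{G - 4 L}{L + G} = \frac{G - 4 L}{G + L}$)
$n{\left(Z \right)} = \frac{28 + Z^{2}}{-7 + Z^{2}}$ ($n{\left(Z \right)} = \frac{Z Z - -28}{Z Z - 7} = \frac{Z^{2} + 28}{Z^{2} - 7} = \frac{28 + Z^{2}}{-7 + Z^{2}}$)
$\frac{1}{-36079 + n{\left(b \right)}} = \frac{1}{-36079 + \frac{28 + 48^{2}}{-7 + 48^{2}}} = \frac{1}{-36079 + \frac{28 + 2304}{-7 + 2304}} = \frac{1}{-36079 + \frac{1}{2297} \cdot 2332} = \frac{1}{-36079 + \frac{2332}{2297}} = \frac{1}{- \frac{82871131}{2297}} = - \frac{2297}{82871131}$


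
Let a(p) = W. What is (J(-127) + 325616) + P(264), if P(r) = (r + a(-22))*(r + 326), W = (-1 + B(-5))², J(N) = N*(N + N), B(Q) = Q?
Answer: 534874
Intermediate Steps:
J(N) = 2*N² (J(N) = N*(2*N) = 2*N²)
W = 36 (W = (-1 - 5)² = (-6)² = 36)
a(p) = 36
P(r) = (36 + r)*(326 + r) (P(r) = (r + 36)*(r + 326) = (36 + r)*(326 + r))
(J(-127) + 325616) + P(264) = (2*(-127)² + 325616) + (11736 + 264² + 362*264) = (2*16129 + 325616) + (11736 + 69696 + 95568) = (32258 + 325616) + 177000 = 357874 + 177000 = 534874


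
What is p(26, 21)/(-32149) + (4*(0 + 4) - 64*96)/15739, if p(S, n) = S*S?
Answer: -15972972/38922547 ≈ -0.41038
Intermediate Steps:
p(S, n) = S²
p(26, 21)/(-32149) + (4*(0 + 4) - 64*96)/15739 = 26²/(-32149) + (4*(0 + 4) - 64*96)/15739 = 676*(-1/32149) + (4*4 - 6144)*(1/15739) = -52/2473 + (16 - 6144)*(1/15739) = -52/2473 - 6128*1/15739 = -52/2473 - 6128/15739 = -15972972/38922547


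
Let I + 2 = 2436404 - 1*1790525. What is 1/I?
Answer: 1/645877 ≈ 1.5483e-6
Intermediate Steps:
I = 645877 (I = -2 + (2436404 - 1*1790525) = -2 + (2436404 - 1790525) = -2 + 645879 = 645877)
1/I = 1/645877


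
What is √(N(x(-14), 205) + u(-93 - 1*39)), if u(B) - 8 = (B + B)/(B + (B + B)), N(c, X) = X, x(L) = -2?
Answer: √1923/3 ≈ 14.617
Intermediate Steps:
u(B) = 26/3 (u(B) = 8 + (B + B)/(B + (B + B)) = 8 + (2*B)/(B + 2*B) = 8 + (2*B)/((3*B)) = 8 + (2*B)*(1/(3*B)) = 8 + ⅔ = 26/3)
√(N(x(-14), 205) + u(-93 - 1*39)) = √(205 + 26/3) = √(641/3) = √1923/3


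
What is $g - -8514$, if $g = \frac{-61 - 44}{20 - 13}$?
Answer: $8499$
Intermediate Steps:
$g = -15$ ($g = - \frac{105}{7} = \left(-105\right) \frac{1}{7} = -15$)
$g - -8514 = -15 - -8514 = -15 + 8514 = 8499$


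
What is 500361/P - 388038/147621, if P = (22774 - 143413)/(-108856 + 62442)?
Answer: 380918576817628/1978761091 ≈ 1.9250e+5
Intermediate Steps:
P = 120639/46414 (P = -120639/(-46414) = -120639*(-1/46414) = 120639/46414 ≈ 2.5992)
500361/P - 388038/147621 = 500361/(120639/46414) - 388038/147621 = 500361*(46414/120639) - 388038*1/147621 = 7741251818/40213 - 129346/49207 = 380918576817628/1978761091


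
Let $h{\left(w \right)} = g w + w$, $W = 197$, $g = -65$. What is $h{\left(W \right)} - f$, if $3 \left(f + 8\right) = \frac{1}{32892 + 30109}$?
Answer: $- \frac{2381437801}{189003} \approx -12600.0$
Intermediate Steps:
$h{\left(w \right)} = - 64 w$ ($h{\left(w \right)} = - 65 w + w = - 64 w$)
$f = - \frac{1512023}{189003}$ ($f = -8 + \frac{1}{3 \left(32892 + 30109\right)} = -8 + \frac{1}{3 \cdot 63001} = -8 + \frac{1}{3} \cdot \frac{1}{63001} = -8 + \frac{1}{189003} = - \frac{1512023}{189003} \approx -8.0$)
$h{\left(W \right)} - f = \left(-64\right) 197 - - \frac{1512023}{189003} = -12608 + \frac{1512023}{189003} = - \frac{2381437801}{189003}$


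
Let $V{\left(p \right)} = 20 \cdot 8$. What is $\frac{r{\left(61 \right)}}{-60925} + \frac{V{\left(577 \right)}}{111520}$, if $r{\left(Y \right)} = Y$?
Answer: $\frac{18408}{42464725} \approx 0.00043349$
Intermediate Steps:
$V{\left(p \right)} = 160$
$\frac{r{\left(61 \right)}}{-60925} + \frac{V{\left(577 \right)}}{111520} = \frac{61}{-60925} + \frac{160}{111520} = 61 \left(- \frac{1}{60925}\right) + 160 \cdot \frac{1}{111520} = - \frac{61}{60925} + \frac{1}{697} = \frac{18408}{42464725}$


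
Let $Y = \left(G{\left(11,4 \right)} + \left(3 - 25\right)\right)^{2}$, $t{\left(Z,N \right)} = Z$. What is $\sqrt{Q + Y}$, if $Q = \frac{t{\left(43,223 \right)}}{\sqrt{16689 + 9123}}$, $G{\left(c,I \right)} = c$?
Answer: $\frac{\sqrt{248819076 + 20554 \sqrt{717}}}{1434} \approx 11.012$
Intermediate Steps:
$Y = 121$ ($Y = \left(11 + \left(3 - 25\right)\right)^{2} = \left(11 - 22\right)^{2} = \left(-11\right)^{2} = 121$)
$Q = \frac{43 \sqrt{717}}{4302}$ ($Q = \frac{43}{\sqrt{16689 + 9123}} = \frac{43}{\sqrt{25812}} = \frac{43}{6 \sqrt{717}} = 43 \frac{\sqrt{717}}{4302} = \frac{43 \sqrt{717}}{4302} \approx 0.26764$)
$\sqrt{Q + Y} = \sqrt{\frac{43 \sqrt{717}}{4302} + 121} = \sqrt{121 + \frac{43 \sqrt{717}}{4302}}$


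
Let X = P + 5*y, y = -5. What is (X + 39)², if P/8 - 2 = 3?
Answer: 2916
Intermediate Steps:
P = 40 (P = 16 + 8*3 = 16 + 24 = 40)
X = 15 (X = 40 + 5*(-5) = 40 - 25 = 15)
(X + 39)² = (15 + 39)² = 54² = 2916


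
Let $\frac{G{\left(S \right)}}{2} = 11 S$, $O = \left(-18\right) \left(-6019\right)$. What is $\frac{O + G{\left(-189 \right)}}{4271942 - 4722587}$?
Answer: $- \frac{34728}{150215} \approx -0.23119$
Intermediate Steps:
$O = 108342$
$G{\left(S \right)} = 22 S$ ($G{\left(S \right)} = 2 \cdot 11 S = 22 S$)
$\frac{O + G{\left(-189 \right)}}{4271942 - 4722587} = \frac{108342 + 22 \left(-189\right)}{4271942 - 4722587} = \frac{108342 - 4158}{-450645} = 104184 \left(- \frac{1}{450645}\right) = - \frac{34728}{150215}$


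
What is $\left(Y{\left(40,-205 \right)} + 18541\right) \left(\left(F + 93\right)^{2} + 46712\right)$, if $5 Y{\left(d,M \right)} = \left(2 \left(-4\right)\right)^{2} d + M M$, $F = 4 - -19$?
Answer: $1652092944$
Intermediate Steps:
$F = 23$ ($F = 4 + 19 = 23$)
$Y{\left(d,M \right)} = \frac{M^{2}}{5} + \frac{64 d}{5}$ ($Y{\left(d,M \right)} = \frac{\left(2 \left(-4\right)\right)^{2} d + M M}{5} = \frac{\left(-8\right)^{2} d + M^{2}}{5} = \frac{64 d + M^{2}}{5} = \frac{M^{2} + 64 d}{5} = \frac{M^{2}}{5} + \frac{64 d}{5}$)
$\left(Y{\left(40,-205 \right)} + 18541\right) \left(\left(F + 93\right)^{2} + 46712\right) = \left(\left(\frac{\left(-205\right)^{2}}{5} + \frac{64}{5} \cdot 40\right) + 18541\right) \left(\left(23 + 93\right)^{2} + 46712\right) = \left(\left(\frac{1}{5} \cdot 42025 + 512\right) + 18541\right) \left(116^{2} + 46712\right) = \left(\left(8405 + 512\right) + 18541\right) \left(13456 + 46712\right) = \left(8917 + 18541\right) 60168 = 27458 \cdot 60168 = 1652092944$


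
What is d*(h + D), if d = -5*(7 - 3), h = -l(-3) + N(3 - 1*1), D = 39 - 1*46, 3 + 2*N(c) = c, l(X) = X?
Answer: 90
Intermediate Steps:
N(c) = -3/2 + c/2
D = -7 (D = 39 - 46 = -7)
h = 5/2 (h = -1*(-3) + (-3/2 + (3 - 1*1)/2) = 3 + (-3/2 + (3 - 1)/2) = 3 + (-3/2 + (½)*2) = 3 + (-3/2 + 1) = 3 - ½ = 5/2 ≈ 2.5000)
d = -20 (d = -5*4 = -20)
d*(h + D) = -20*(5/2 - 7) = -20*(-9/2) = 90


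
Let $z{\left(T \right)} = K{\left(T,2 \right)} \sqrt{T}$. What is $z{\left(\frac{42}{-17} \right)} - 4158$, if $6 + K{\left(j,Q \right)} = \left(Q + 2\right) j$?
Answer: $-4158 - \frac{270 i \sqrt{714}}{289} \approx -4158.0 - 24.964 i$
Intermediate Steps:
$K{\left(j,Q \right)} = -6 + j \left(2 + Q\right)$ ($K{\left(j,Q \right)} = -6 + \left(Q + 2\right) j = -6 + \left(2 + Q\right) j = -6 + j \left(2 + Q\right)$)
$z{\left(T \right)} = \sqrt{T} \left(-6 + 4 T\right)$ ($z{\left(T \right)} = \left(-6 + 2 T + 2 T\right) \sqrt{T} = \left(-6 + 4 T\right) \sqrt{T} = \sqrt{T} \left(-6 + 4 T\right)$)
$z{\left(\frac{42}{-17} \right)} - 4158 = \sqrt{\frac{42}{-17}} \left(-6 + 4 \frac{42}{-17}\right) - 4158 = \sqrt{42 \left(- \frac{1}{17}\right)} \left(-6 + 4 \cdot 42 \left(- \frac{1}{17}\right)\right) - 4158 = \sqrt{- \frac{42}{17}} \left(-6 + 4 \left(- \frac{42}{17}\right)\right) - 4158 = \frac{i \sqrt{714}}{17} \left(-6 - \frac{168}{17}\right) - 4158 = \frac{i \sqrt{714}}{17} \left(- \frac{270}{17}\right) - 4158 = - \frac{270 i \sqrt{714}}{289} - 4158 = -4158 - \frac{270 i \sqrt{714}}{289}$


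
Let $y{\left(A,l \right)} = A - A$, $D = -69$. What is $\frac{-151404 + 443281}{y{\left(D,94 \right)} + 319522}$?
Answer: $\frac{291877}{319522} \approx 0.91348$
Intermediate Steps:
$y{\left(A,l \right)} = 0$
$\frac{-151404 + 443281}{y{\left(D,94 \right)} + 319522} = \frac{-151404 + 443281}{0 + 319522} = \frac{291877}{319522}$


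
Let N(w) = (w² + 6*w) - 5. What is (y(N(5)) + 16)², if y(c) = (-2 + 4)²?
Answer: 400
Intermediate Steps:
N(w) = -5 + w² + 6*w
y(c) = 4 (y(c) = 2² = 4)
(y(N(5)) + 16)² = (4 + 16)² = 20² = 400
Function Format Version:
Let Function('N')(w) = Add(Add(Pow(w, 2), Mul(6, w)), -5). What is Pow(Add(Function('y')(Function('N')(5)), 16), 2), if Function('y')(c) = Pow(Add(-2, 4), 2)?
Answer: 400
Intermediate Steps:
Function('N')(w) = Add(-5, Pow(w, 2), Mul(6, w))
Function('y')(c) = 4 (Function('y')(c) = Pow(2, 2) = 4)
Pow(Add(Function('y')(Function('N')(5)), 16), 2) = Pow(Add(4, 16), 2) = Pow(20, 2) = 400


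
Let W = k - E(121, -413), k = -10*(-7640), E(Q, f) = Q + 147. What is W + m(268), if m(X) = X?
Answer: 76400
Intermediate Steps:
E(Q, f) = 147 + Q
k = 76400
W = 76132 (W = 76400 - (147 + 121) = 76400 - 1*268 = 76400 - 268 = 76132)
W + m(268) = 76132 + 268 = 76400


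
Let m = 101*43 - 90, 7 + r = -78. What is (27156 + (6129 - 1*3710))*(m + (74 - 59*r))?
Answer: 276289650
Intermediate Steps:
r = -85 (r = -7 - 78 = -85)
m = 4253 (m = 4343 - 90 = 4253)
(27156 + (6129 - 1*3710))*(m + (74 - 59*r)) = (27156 + (6129 - 1*3710))*(4253 + (74 - 59*(-85))) = (27156 + (6129 - 3710))*(4253 + (74 + 5015)) = (27156 + 2419)*(4253 + 5089) = 29575*9342 = 276289650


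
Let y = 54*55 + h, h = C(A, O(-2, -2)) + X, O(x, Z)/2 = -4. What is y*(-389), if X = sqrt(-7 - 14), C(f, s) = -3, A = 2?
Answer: -1154163 - 389*I*sqrt(21) ≈ -1.1542e+6 - 1782.6*I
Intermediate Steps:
O(x, Z) = -8 (O(x, Z) = 2*(-4) = -8)
X = I*sqrt(21) (X = sqrt(-21) = I*sqrt(21) ≈ 4.5826*I)
h = -3 + I*sqrt(21) ≈ -3.0 + 4.5826*I
y = 2967 + I*sqrt(21) (y = 54*55 + (-3 + I*sqrt(21)) = 2970 + (-3 + I*sqrt(21)) = 2967 + I*sqrt(21) ≈ 2967.0 + 4.5826*I)
y*(-389) = (2967 + I*sqrt(21))*(-389) = -1154163 - 389*I*sqrt(21)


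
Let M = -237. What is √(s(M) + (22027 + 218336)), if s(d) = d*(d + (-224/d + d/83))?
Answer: √2045927839/83 ≈ 544.96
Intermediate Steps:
s(d) = d*(-224/d + 84*d/83) (s(d) = d*(d + (-224/d + d*(1/83))) = d*(d + (-224/d + d/83)) = d*(-224/d + 84*d/83))
√(s(M) + (22027 + 218336)) = √((-224 + (84/83)*(-237)²) + (22027 + 218336)) = √((-224 + (84/83)*56169) + 240363) = √((-224 + 4718196/83) + 240363) = √(4699604/83 + 240363) = √(24649733/83) = √2045927839/83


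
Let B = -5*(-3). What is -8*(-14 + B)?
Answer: -8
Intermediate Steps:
B = 15
-8*(-14 + B) = -8*(-14 + 15) = -8*1 = -8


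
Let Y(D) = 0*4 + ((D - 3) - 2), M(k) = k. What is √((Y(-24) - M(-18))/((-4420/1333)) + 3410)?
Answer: √16670983615/2210 ≈ 58.424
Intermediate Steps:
Y(D) = -5 + D (Y(D) = 0 + ((-3 + D) - 2) = 0 + (-5 + D) = -5 + D)
√((Y(-24) - M(-18))/((-4420/1333)) + 3410) = √(((-5 - 24) - 1*(-18))/((-4420/1333)) + 3410) = √((-29 + 18)/((-4420*1/1333)) + 3410) = √(-11/(-4420/1333) + 3410) = √(-11*(-1333/4420) + 3410) = √(14663/4420 + 3410) = √(15086863/4420) = √16670983615/2210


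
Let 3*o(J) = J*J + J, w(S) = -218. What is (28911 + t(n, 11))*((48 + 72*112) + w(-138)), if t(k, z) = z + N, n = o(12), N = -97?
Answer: 227544550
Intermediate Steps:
o(J) = J/3 + J²/3 (o(J) = (J*J + J)/3 = (J² + J)/3 = (J + J²)/3 = J/3 + J²/3)
n = 52 (n = (⅓)*12*(1 + 12) = (⅓)*12*13 = 52)
t(k, z) = -97 + z (t(k, z) = z - 97 = -97 + z)
(28911 + t(n, 11))*((48 + 72*112) + w(-138)) = (28911 + (-97 + 11))*((48 + 72*112) - 218) = (28911 - 86)*((48 + 8064) - 218) = 28825*(8112 - 218) = 28825*7894 = 227544550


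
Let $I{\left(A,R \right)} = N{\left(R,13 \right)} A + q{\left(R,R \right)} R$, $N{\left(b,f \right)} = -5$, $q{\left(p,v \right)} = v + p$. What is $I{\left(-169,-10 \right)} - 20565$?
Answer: $-19520$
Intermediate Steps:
$q{\left(p,v \right)} = p + v$
$I{\left(A,R \right)} = - 5 A + 2 R^{2}$ ($I{\left(A,R \right)} = - 5 A + \left(R + R\right) R = - 5 A + 2 R R = - 5 A + 2 R^{2}$)
$I{\left(-169,-10 \right)} - 20565 = \left(\left(-5\right) \left(-169\right) + 2 \left(-10\right)^{2}\right) - 20565 = \left(845 + 2 \cdot 100\right) - 20565 = \left(845 + 200\right) - 20565 = 1045 - 20565 = -19520$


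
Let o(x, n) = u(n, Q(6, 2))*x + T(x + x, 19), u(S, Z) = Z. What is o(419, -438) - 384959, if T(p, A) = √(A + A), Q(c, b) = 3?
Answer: -383702 + √38 ≈ -3.8370e+5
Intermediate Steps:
T(p, A) = √2*√A (T(p, A) = √(2*A) = √2*√A)
o(x, n) = √38 + 3*x (o(x, n) = 3*x + √2*√19 = 3*x + √38 = √38 + 3*x)
o(419, -438) - 384959 = (√38 + 3*419) - 384959 = (√38 + 1257) - 384959 = (1257 + √38) - 384959 = -383702 + √38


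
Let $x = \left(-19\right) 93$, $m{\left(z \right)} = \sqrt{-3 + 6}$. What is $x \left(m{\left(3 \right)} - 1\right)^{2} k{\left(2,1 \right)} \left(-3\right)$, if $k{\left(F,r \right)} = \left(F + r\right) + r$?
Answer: $84816 - 42408 \sqrt{3} \approx 11363.0$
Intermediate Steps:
$m{\left(z \right)} = \sqrt{3}$
$k{\left(F,r \right)} = F + 2 r$
$x = -1767$
$x \left(m{\left(3 \right)} - 1\right)^{2} k{\left(2,1 \right)} \left(-3\right) = - 1767 \left(\sqrt{3} - 1\right)^{2} \left(2 + 2 \cdot 1\right) \left(-3\right) = - 1767 \left(-1 + \sqrt{3}\right)^{2} \left(2 + 2\right) \left(-3\right) = - 1767 \left(-1 + \sqrt{3}\right)^{2} \cdot 4 \left(-3\right) = - 1767 \cdot 4 \left(-1 + \sqrt{3}\right)^{2} \left(-3\right) = - 1767 \left(- 12 \left(-1 + \sqrt{3}\right)^{2}\right) = 21204 \left(-1 + \sqrt{3}\right)^{2}$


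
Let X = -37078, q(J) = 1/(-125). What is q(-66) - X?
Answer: 4634749/125 ≈ 37078.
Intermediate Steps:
q(J) = -1/125
q(-66) - X = -1/125 - 1*(-37078) = -1/125 + 37078 = 4634749/125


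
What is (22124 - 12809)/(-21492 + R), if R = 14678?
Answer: -9315/6814 ≈ -1.3670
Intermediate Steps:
(22124 - 12809)/(-21492 + R) = (22124 - 12809)/(-21492 + 14678) = 9315/(-6814) = 9315*(-1/6814) = -9315/6814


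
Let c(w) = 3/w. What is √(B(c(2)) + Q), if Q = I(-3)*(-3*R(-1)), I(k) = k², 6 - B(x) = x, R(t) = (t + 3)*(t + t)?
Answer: 15*√2/2 ≈ 10.607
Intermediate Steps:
R(t) = 2*t*(3 + t) (R(t) = (3 + t)*(2*t) = 2*t*(3 + t))
B(x) = 6 - x
Q = 108 (Q = (-3)²*(-6*(-1)*(3 - 1)) = 9*(-6*(-1)*2) = 9*(-3*(-4)) = 9*12 = 108)
√(B(c(2)) + Q) = √((6 - 3/2) + 108) = √(9/2 + 108) = √(225/2) = 15*√2/2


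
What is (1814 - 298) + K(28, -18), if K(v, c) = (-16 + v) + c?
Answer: 1510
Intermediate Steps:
K(v, c) = -16 + c + v
(1814 - 298) + K(28, -18) = (1814 - 298) + (-16 - 18 + 28) = 1516 - 6 = 1510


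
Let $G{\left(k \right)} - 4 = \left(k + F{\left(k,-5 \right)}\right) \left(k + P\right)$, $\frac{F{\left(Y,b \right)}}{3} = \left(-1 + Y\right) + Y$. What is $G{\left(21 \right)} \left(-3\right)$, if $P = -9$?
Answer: $-5196$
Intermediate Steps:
$F{\left(Y,b \right)} = -3 + 6 Y$ ($F{\left(Y,b \right)} = 3 \left(\left(-1 + Y\right) + Y\right) = 3 \left(-1 + 2 Y\right) = -3 + 6 Y$)
$G{\left(k \right)} = 4 + \left(-9 + k\right) \left(-3 + 7 k\right)$ ($G{\left(k \right)} = 4 + \left(k + \left(-3 + 6 k\right)\right) \left(k - 9\right) = 4 + \left(-3 + 7 k\right) \left(-9 + k\right) = 4 + \left(-9 + k\right) \left(-3 + 7 k\right)$)
$G{\left(21 \right)} \left(-3\right) = \left(31 - 1386 + 7 \cdot 21^{2}\right) \left(-3\right) = \left(31 - 1386 + 7 \cdot 441\right) \left(-3\right) = \left(31 - 1386 + 3087\right) \left(-3\right) = 1732 \left(-3\right) = -5196$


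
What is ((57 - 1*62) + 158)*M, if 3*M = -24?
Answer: -1224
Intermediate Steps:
M = -8 (M = (⅓)*(-24) = -8)
((57 - 1*62) + 158)*M = ((57 - 1*62) + 158)*(-8) = ((57 - 62) + 158)*(-8) = (-5 + 158)*(-8) = 153*(-8) = -1224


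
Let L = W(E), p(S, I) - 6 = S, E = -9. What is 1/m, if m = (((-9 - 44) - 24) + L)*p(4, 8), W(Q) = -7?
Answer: -1/840 ≈ -0.0011905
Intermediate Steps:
p(S, I) = 6 + S
L = -7
m = -840 (m = (((-9 - 44) - 24) - 7)*(6 + 4) = ((-53 - 24) - 7)*10 = (-77 - 7)*10 = -84*10 = -840)
1/m = 1/(-840) = -1/840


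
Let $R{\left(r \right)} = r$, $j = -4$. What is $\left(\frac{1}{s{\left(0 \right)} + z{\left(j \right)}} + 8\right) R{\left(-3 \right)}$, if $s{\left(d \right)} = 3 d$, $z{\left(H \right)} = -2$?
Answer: $- \frac{45}{2} \approx -22.5$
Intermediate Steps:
$\left(\frac{1}{s{\left(0 \right)} + z{\left(j \right)}} + 8\right) R{\left(-3 \right)} = \left(\frac{1}{3 \cdot 0 - 2} + 8\right) \left(-3\right) = \left(\frac{1}{0 - 2} + 8\right) \left(-3\right) = \left(\frac{1}{-2} + 8\right) \left(-3\right) = \left(- \frac{1}{2} + 8\right) \left(-3\right) = \frac{15}{2} \left(-3\right) = - \frac{45}{2}$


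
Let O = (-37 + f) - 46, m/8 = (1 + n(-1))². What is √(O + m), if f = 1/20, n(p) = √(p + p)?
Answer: √(-9095 + 1600*I*√2)/10 ≈ 1.1774 + 9.6092*I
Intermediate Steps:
n(p) = √2*√p (n(p) = √(2*p) = √2*√p)
m = 8*(1 + I*√2)² (m = 8*(1 + √2*√(-1))² = 8*(1 + √2*I)² = 8*(1 + I*√2)² ≈ -8.0 + 22.627*I)
f = 1/20 ≈ 0.050000
O = -1659/20 (O = (-37 + 1/20) - 46 = -739/20 - 46 = -1659/20 ≈ -82.950)
√(O + m) = √(-1659/20 + (-8 + 16*I*√2)) = √(-1819/20 + 16*I*√2)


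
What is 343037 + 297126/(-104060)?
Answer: 17848066547/52030 ≈ 3.4303e+5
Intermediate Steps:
343037 + 297126/(-104060) = 343037 + 297126*(-1/104060) = 343037 - 148563/52030 = 17848066547/52030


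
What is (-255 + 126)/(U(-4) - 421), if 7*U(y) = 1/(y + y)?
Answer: 2408/7859 ≈ 0.30640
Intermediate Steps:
U(y) = 1/(14*y) (U(y) = 1/(7*(y + y)) = 1/(7*((2*y))) = (1/(2*y))/7 = 1/(14*y))
(-255 + 126)/(U(-4) - 421) = (-255 + 126)/((1/14)/(-4) - 421) = -129/((1/14)*(-¼) - 421) = -129/(-1/56 - 421) = -129/(-23577/56) = -129*(-56/23577) = 2408/7859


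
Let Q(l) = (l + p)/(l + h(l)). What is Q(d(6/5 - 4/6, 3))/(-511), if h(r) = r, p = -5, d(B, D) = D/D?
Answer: 2/511 ≈ 0.0039139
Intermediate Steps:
d(B, D) = 1
Q(l) = (-5 + l)/(2*l) (Q(l) = (l - 5)/(l + l) = (-5 + l)/((2*l)) = (-5 + l)*(1/(2*l)) = (-5 + l)/(2*l))
Q(d(6/5 - 4/6, 3))/(-511) = ((1/2)*(-5 + 1)/1)/(-511) = ((1/2)*1*(-4))*(-1/511) = -2*(-1/511) = 2/511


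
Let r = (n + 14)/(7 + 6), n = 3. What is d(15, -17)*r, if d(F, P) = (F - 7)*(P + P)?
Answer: -4624/13 ≈ -355.69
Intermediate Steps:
r = 17/13 (r = (3 + 14)/(7 + 6) = 17/13 ≈ 1.3077)
d(F, P) = 2*P*(-7 + F) (d(F, P) = (-7 + F)*(2*P) = 2*P*(-7 + F))
d(15, -17)*r = (2*(-17)*(-7 + 15))*(17/13) = (2*(-17)*8)*(17/13) = -272*17/13 = -4624/13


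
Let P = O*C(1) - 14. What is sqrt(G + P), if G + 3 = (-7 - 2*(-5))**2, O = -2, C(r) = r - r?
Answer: 2*I*sqrt(2) ≈ 2.8284*I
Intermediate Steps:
C(r) = 0
G = 6 (G = -3 + (-7 - 2*(-5))**2 = -3 + (-7 + 10)**2 = -3 + 3**2 = -3 + 9 = 6)
P = -14 (P = -2*0 - 14 = 0 - 14 = -14)
sqrt(G + P) = sqrt(6 - 14) = sqrt(-8) = 2*I*sqrt(2)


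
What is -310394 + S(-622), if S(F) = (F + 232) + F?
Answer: -311406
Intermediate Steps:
S(F) = 232 + 2*F (S(F) = (232 + F) + F = 232 + 2*F)
-310394 + S(-622) = -310394 + (232 + 2*(-622)) = -310394 + (232 - 1244) = -310394 - 1012 = -311406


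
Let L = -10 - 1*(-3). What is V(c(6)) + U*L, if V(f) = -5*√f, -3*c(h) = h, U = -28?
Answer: 196 - 5*I*√2 ≈ 196.0 - 7.0711*I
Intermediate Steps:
c(h) = -h/3
L = -7 (L = -10 + 3 = -7)
V(c(6)) + U*L = -5*I*√2 - 28*(-7) = -5*I*√2 + 196 = 196 - 5*I*√2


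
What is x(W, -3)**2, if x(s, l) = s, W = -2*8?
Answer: 256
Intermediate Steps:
W = -16
x(W, -3)**2 = (-16)**2 = 256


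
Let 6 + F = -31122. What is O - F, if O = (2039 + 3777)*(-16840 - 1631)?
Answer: -107396208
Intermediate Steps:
F = -31128 (F = -6 - 31122 = -31128)
O = -107427336 (O = 5816*(-18471) = -107427336)
O - F = -107427336 - 1*(-31128) = -107427336 + 31128 = -107396208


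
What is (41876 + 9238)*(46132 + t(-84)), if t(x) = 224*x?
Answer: 1396230024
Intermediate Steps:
(41876 + 9238)*(46132 + t(-84)) = (41876 + 9238)*(46132 + 224*(-84)) = 51114*(46132 - 18816) = 51114*27316 = 1396230024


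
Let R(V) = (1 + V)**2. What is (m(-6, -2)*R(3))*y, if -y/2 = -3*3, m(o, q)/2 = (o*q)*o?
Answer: -41472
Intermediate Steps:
m(o, q) = 2*q*o**2 (m(o, q) = 2*((o*q)*o) = 2*(q*o**2) = 2*q*o**2)
y = 18 (y = -(-6)*3 = -2*(-9) = 18)
(m(-6, -2)*R(3))*y = ((2*(-2)*(-6)**2)*(1 + 3)**2)*18 = ((2*(-2)*36)*4**2)*18 = -144*16*18 = -2304*18 = -41472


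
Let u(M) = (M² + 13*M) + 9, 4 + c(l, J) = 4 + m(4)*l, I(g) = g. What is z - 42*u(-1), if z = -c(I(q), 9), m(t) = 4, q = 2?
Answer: 118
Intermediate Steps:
c(l, J) = 4*l (c(l, J) = -4 + (4 + 4*l) = 4*l)
u(M) = 9 + M² + 13*M
z = -8 (z = -4*2 = -1*8 = -8)
z - 42*u(-1) = -8 - 42*(9 + (-1)² + 13*(-1)) = -8 - 42*(9 + 1 - 13) = -8 - 42*(-3) = -8 + 126 = 118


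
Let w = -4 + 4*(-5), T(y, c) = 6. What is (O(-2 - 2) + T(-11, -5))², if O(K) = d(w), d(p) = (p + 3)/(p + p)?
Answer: 10609/256 ≈ 41.441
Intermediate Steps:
w = -24 (w = -4 - 20 = -24)
d(p) = (3 + p)/(2*p) (d(p) = (3 + p)/((2*p)) = (3 + p)*(1/(2*p)) = (3 + p)/(2*p))
O(K) = 7/16 (O(K) = (½)*(3 - 24)/(-24) = (½)*(-1/24)*(-21) = 7/16)
(O(-2 - 2) + T(-11, -5))² = (7/16 + 6)² = (103/16)² = 10609/256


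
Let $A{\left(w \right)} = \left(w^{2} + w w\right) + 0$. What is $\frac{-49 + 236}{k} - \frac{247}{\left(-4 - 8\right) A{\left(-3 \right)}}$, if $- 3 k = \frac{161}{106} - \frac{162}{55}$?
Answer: $\frac{708510379}{1796472} \approx 394.39$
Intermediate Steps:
$k = \frac{8317}{17490}$ ($k = - \frac{\frac{161}{106} - \frac{162}{55}}{3} = \left(- \frac{1}{3}\right) \left(- \frac{8317}{5830}\right) = \frac{8317}{17490} \approx 0.47553$)
$A{\left(w \right)} = 2 w^{2}$ ($A{\left(w \right)} = \left(w^{2} + w^{2}\right) + 0 = 2 w^{2} + 0 = 2 w^{2}$)
$\frac{-49 + 236}{k} - \frac{247}{\left(-4 - 8\right) A{\left(-3 \right)}} = \frac{-49 + 236}{\frac{8317}{17490}} - \frac{247}{\left(-4 - 8\right) 2 \left(-3\right)^{2}} = 187 \cdot \frac{17490}{8317} - \frac{247}{\left(-12\right) 2 \cdot 9} = \frac{3270630}{8317} - \frac{247}{\left(-12\right) 18} = \frac{3270630}{8317} - \frac{247}{-216} = \frac{3270630}{8317} - - \frac{247}{216} = \frac{3270630}{8317} + \frac{247}{216} = \frac{708510379}{1796472}$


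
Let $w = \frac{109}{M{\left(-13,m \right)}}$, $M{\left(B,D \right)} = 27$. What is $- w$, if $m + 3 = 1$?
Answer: $- \frac{109}{27} \approx -4.037$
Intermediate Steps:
$m = -2$ ($m = -3 + 1 = -2$)
$w = \frac{109}{27} \approx 4.037$
$- w = \left(-1\right) \frac{109}{27} = - \frac{109}{27}$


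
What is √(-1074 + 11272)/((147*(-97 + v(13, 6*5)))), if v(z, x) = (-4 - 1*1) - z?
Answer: -√10198/16905 ≈ -0.0059737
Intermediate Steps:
v(z, x) = -5 - z (v(z, x) = (-4 - 1) - z = -5 - z)
√(-1074 + 11272)/((147*(-97 + v(13, 6*5)))) = √(-1074 + 11272)/((147*(-97 + (-5 - 1*13)))) = √10198/((147*(-97 + (-5 - 13)))) = √10198/((147*(-97 - 18))) = √10198/((147*(-115))) = √10198/(-16905) = √10198*(-1/16905) = -√10198/16905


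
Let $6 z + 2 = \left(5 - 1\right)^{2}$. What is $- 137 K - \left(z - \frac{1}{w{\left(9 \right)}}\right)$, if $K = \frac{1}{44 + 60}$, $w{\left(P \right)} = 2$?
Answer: $- \frac{983}{312} \approx -3.1506$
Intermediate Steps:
$z = \frac{7}{3}$ ($z = - \frac{1}{3} + \frac{\left(5 - 1\right)^{2}}{6} = - \frac{1}{3} + \frac{4^{2}}{6} = - \frac{1}{3} + \frac{1}{6} \cdot 16 = - \frac{1}{3} + \frac{8}{3} = \frac{7}{3} \approx 2.3333$)
$K = \frac{1}{104} \approx 0.0096154$
$- 137 K - \left(z - \frac{1}{w{\left(9 \right)}}\right) = \left(-137\right) \frac{1}{104} + \left(\frac{1}{2} - \frac{7}{3}\right) = - \frac{137}{104} + \left(\frac{1}{2} - \frac{7}{3}\right) = - \frac{137}{104} - \frac{11}{6} = - \frac{983}{312}$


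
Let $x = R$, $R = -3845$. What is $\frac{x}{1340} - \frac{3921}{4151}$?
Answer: $- \frac{4242947}{1112468} \approx -3.814$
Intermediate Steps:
$x = -3845$
$\frac{x}{1340} - \frac{3921}{4151} = - \frac{3845}{1340} - \frac{3921}{4151} = \left(-3845\right) \frac{1}{1340} - \frac{3921}{4151} = - \frac{769}{268} - \frac{3921}{4151} = - \frac{4242947}{1112468}$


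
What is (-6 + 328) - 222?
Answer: 100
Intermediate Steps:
(-6 + 328) - 222 = 322 - 222 = 100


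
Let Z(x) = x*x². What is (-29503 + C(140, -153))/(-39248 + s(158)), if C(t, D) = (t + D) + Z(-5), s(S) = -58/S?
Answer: 2341639/3100621 ≈ 0.75522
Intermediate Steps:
Z(x) = x³
C(t, D) = -125 + D + t (C(t, D) = (t + D) + (-5)³ = (D + t) - 125 = -125 + D + t)
(-29503 + C(140, -153))/(-39248 + s(158)) = (-29503 + (-125 - 153 + 140))/(-39248 - 58/158) = (-29503 - 138)/(-39248 - 58*1/158) = -29641/(-39248 - 29/79) = -29641/(-3100621/79) = -29641*(-79/3100621) = 2341639/3100621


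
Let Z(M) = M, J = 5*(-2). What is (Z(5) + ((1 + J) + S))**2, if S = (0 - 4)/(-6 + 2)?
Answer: 9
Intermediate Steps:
J = -10
S = 1 (S = -4/(-4) = -4*(-1/4) = 1)
(Z(5) + ((1 + J) + S))**2 = (5 + ((1 - 10) + 1))**2 = (5 + (-9 + 1))**2 = (5 - 8)**2 = (-3)**2 = 9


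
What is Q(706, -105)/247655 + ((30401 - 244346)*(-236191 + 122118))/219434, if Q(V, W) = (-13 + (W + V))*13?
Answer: 6044108132578671/54343927270 ≈ 1.1122e+5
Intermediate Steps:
Q(V, W) = -169 + 13*V + 13*W (Q(V, W) = (-13 + (V + W))*13 = (-13 + V + W)*13 = -169 + 13*V + 13*W)
Q(706, -105)/247655 + ((30401 - 244346)*(-236191 + 122118))/219434 = (-169 + 13*706 + 13*(-105))/247655 + ((30401 - 244346)*(-236191 + 122118))/219434 = (-169 + 9178 - 1365)*(1/247655) - 213945*(-114073)*(1/219434) = 7644*(1/247655) + 24405347985*(1/219434) = 7644/247655 + 24405347985/219434 = 6044108132578671/54343927270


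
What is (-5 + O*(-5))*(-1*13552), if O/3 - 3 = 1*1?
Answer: 880880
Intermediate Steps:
O = 12 (O = 9 + 3*(1*1) = 9 + 3*1 = 9 + 3 = 12)
(-5 + O*(-5))*(-1*13552) = (-5 + 12*(-5))*(-1*13552) = (-5 - 60)*(-13552) = -65*(-13552) = 880880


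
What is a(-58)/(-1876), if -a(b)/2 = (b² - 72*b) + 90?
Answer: 545/67 ≈ 8.1343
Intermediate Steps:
a(b) = -180 - 2*b² + 144*b (a(b) = -2*((b² - 72*b) + 90) = -2*(90 + b² - 72*b) = -180 - 2*b² + 144*b)
a(-58)/(-1876) = (-180 - 2*(-58)² + 144*(-58))/(-1876) = (-180 - 2*3364 - 8352)*(-1/1876) = (-180 - 6728 - 8352)*(-1/1876) = -15260*(-1/1876) = 545/67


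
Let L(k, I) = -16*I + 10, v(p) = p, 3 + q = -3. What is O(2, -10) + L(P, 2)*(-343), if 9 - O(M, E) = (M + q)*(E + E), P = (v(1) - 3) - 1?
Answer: 7475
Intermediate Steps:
q = -6 (q = -3 - 3 = -6)
P = -3 (P = (1 - 3) - 1 = -2 - 1 = -3)
L(k, I) = 10 - 16*I
O(M, E) = 9 - 2*E*(-6 + M) (O(M, E) = 9 - (M - 6)*(E + E) = 9 - (-6 + M)*2*E = 9 - 2*E*(-6 + M))
O(2, -10) + L(P, 2)*(-343) = (9 + 12*(-10) - 2*(-10)*2) + (10 - 16*2)*(-343) = (9 - 120 + 40) + (10 - 32)*(-343) = -71 - 22*(-343) = -71 + 7546 = 7475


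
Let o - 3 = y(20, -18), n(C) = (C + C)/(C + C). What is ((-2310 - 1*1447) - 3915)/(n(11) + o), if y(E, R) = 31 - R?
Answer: -7672/53 ≈ -144.75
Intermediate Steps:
n(C) = 1 (n(C) = (2*C)/((2*C)) = (2*C)*(1/(2*C)) = 1)
o = 52 (o = 3 + (31 - 1*(-18)) = 3 + (31 + 18) = 3 + 49 = 52)
((-2310 - 1*1447) - 3915)/(n(11) + o) = ((-2310 - 1*1447) - 3915)/(1 + 52) = ((-2310 - 1447) - 3915)/53 = (-3757 - 3915)*(1/53) = -7672*1/53 = -7672/53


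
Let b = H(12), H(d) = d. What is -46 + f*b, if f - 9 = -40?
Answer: -418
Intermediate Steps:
f = -31 (f = 9 - 40 = -31)
b = 12
-46 + f*b = -46 - 31*12 = -46 - 372 = -418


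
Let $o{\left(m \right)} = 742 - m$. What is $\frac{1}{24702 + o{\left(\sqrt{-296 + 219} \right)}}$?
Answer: $\frac{25444}{647397213} + \frac{i \sqrt{77}}{647397213} \approx 3.9302 \cdot 10^{-5} + 1.3554 \cdot 10^{-8} i$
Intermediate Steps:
$\frac{1}{24702 + o{\left(\sqrt{-296 + 219} \right)}} = \frac{1}{24702 + \left(742 - \sqrt{-296 + 219}\right)} = \frac{1}{24702 + \left(742 - \sqrt{-77}\right)} = \frac{1}{24702 + \left(742 - i \sqrt{77}\right)} = \frac{1}{25444 - i \sqrt{77}}$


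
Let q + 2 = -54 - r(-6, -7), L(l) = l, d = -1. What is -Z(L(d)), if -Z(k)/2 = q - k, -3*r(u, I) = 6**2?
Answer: -86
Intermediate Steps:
r(u, I) = -12 (r(u, I) = -1/3*6**2 = -1/3*36 = -12)
q = -44 (q = -2 + (-54 - 1*(-12)) = -2 + (-54 + 12) = -2 - 42 = -44)
Z(k) = 88 + 2*k (Z(k) = -2*(-44 - k) = 88 + 2*k)
-Z(L(d)) = -(88 + 2*(-1)) = -(88 - 2) = -1*86 = -86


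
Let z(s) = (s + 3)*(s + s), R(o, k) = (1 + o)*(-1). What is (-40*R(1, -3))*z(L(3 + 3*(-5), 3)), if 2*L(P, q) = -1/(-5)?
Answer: 248/5 ≈ 49.600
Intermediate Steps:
R(o, k) = -1 - o
L(P, q) = ⅒ (L(P, q) = (-1/(-5))/2 = (-1*(-⅕))/2 = (½)*(⅕) = ⅒)
z(s) = 2*s*(3 + s) (z(s) = (3 + s)*(2*s) = 2*s*(3 + s))
(-40*R(1, -3))*z(L(3 + 3*(-5), 3)) = (-40*(-1 - 1*1))*(2*(⅒)*(3 + ⅒)) = (-40*(-1 - 1))*(2*(⅒)*(31/10)) = -40*(-2)*(31/50) = 80*(31/50) = 248/5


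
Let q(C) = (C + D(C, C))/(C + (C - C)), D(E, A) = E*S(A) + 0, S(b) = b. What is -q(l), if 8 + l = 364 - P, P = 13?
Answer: -344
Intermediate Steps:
D(E, A) = A*E (D(E, A) = E*A + 0 = A*E + 0 = A*E)
l = 343 (l = -8 + (364 - 1*13) = -8 + (364 - 13) = -8 + 351 = 343)
q(C) = (C + C**2)/C (q(C) = (C + C*C)/(C + (C - C)) = (C + C**2)/(C + 0) = (C + C**2)/C)
-q(l) = -(1 + 343) = -1*344 = -344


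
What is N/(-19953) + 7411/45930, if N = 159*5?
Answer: 12373037/101826810 ≈ 0.12151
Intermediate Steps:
N = 795
N/(-19953) + 7411/45930 = 795/(-19953) + 7411/45930 = 795*(-1/19953) + 7411*(1/45930) = -265/6651 + 7411/45930 = 12373037/101826810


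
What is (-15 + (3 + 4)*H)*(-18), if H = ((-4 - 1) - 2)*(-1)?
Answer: -612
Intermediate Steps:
H = 7 (H = (-5 - 2)*(-1) = -7*(-1) = 7)
(-15 + (3 + 4)*H)*(-18) = (-15 + (3 + 4)*7)*(-18) = (-15 + 7*7)*(-18) = (-15 + 49)*(-18) = 34*(-18) = -612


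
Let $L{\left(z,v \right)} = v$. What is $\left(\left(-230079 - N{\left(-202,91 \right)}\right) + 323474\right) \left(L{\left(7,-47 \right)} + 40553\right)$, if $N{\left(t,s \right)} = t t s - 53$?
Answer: $-146620216296$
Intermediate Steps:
$N{\left(t,s \right)} = -53 + s t^{2}$ ($N{\left(t,s \right)} = t^{2} s - 53 = s t^{2} - 53 = -53 + s t^{2}$)
$\left(\left(-230079 - N{\left(-202,91 \right)}\right) + 323474\right) \left(L{\left(7,-47 \right)} + 40553\right) = \left(\left(-230079 - \left(-53 + 91 \left(-202\right)^{2}\right)\right) + 323474\right) \left(-47 + 40553\right) = \left(\left(-230079 - \left(-53 + 91 \cdot 40804\right)\right) + 323474\right) 40506 = \left(\left(-230079 - \left(-53 + 3713164\right)\right) + 323474\right) 40506 = \left(\left(-230079 - 3713111\right) + 323474\right) 40506 = \left(-3943190 + 323474\right) 40506 = \left(-3619716\right) 40506 = -146620216296$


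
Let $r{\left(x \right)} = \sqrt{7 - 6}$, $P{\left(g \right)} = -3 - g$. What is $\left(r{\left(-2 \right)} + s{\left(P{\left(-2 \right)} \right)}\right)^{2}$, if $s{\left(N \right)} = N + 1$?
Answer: $1$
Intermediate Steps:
$r{\left(x \right)} = 1$ ($r{\left(x \right)} = \sqrt{1} = 1$)
$s{\left(N \right)} = 1 + N$
$\left(r{\left(-2 \right)} + s{\left(P{\left(-2 \right)} \right)}\right)^{2} = \left(1 + \left(1 - 1\right)\right)^{2} = \left(1 + 0\right)^{2} = 1^{2} = 1$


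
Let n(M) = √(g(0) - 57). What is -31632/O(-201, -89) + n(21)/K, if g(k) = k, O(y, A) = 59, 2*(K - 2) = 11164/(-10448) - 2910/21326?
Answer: -31632/59 + 55703512*I*√57/77846131 ≈ -536.14 + 5.4024*I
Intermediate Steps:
K = 77846131/55703512 (K = 2 + (11164/(-10448) - 2910/21326)/2 = 2 + (11164*(-1/10448) - 2910*1/21326)/2 = 2 + (-2791/2612 - 1455/10663)/2 = 2 + (½)*(-33560893/27851756) = 2 - 33560893/55703512 = 77846131/55703512 ≈ 1.3975)
n(M) = I*√57 (n(M) = √(0 - 57) = √(-57) = I*√57)
-31632/O(-201, -89) + n(21)/K = -31632/59 + (I*√57)/(77846131/55703512) = -31632*1/59 + (I*√57)*(55703512/77846131) = -31632/59 + 55703512*I*√57/77846131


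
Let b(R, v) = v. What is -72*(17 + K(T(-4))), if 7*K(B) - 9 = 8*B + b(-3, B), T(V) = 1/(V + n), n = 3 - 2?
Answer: -9000/7 ≈ -1285.7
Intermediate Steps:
n = 1
T(V) = 1/(1 + V) (T(V) = 1/(V + 1) = 1/(1 + V))
K(B) = 9/7 + 9*B/7 (K(B) = 9/7 + (8*B + B)/7 = 9/7 + (9*B)/7 = 9/7 + 9*B/7)
-72*(17 + K(T(-4))) = -72*(17 + (9/7 + 9/(7*(1 - 4)))) = -72*(17 + (9/7 + (9/7)/(-3))) = -72*(17 + (9/7 + (9/7)*(-1/3))) = -72*(17 + (9/7 - 3/7)) = -72*(17 + 6/7) = -72*125/7 = -9000/7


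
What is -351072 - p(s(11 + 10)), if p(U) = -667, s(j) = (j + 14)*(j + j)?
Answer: -350405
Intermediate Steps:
s(j) = 2*j*(14 + j) (s(j) = (14 + j)*(2*j) = 2*j*(14 + j))
-351072 - p(s(11 + 10)) = -351072 - 1*(-667) = -351072 + 667 = -350405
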